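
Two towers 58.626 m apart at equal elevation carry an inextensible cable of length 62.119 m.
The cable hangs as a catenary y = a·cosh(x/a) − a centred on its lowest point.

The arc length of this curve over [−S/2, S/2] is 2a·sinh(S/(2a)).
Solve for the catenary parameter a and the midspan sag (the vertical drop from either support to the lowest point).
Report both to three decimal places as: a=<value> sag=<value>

seed: a₀ = √(S³/(24(L−S))) = √(58.626³/(24·3.493)) = 49.026454
iter 1: u=0.597902  f(a)=+6.297e-02  f'(a)=-1.477e-01  a ← 49.026454 − (+6.297e-02/-1.477e-01) = 49.452918
iter 2: u=0.592746  f(a)=+8.311e-04  f'(a)=-1.438e-01  a ← 49.452918 − (+8.311e-04/-1.438e-01) = 49.458698
iter 3: u=0.592676  f(a)=+1.491e-07  f'(a)=-1.437e-01  a ← 49.458698 − (+1.491e-07/-1.437e-01) = 49.458699
iter 4: u=0.592676  f(a)=-7.105e-15  f'(a)=-1.437e-01  a ← 49.458699 − (-7.105e-15/-1.437e-01) = 49.458699
converged: |Δa| < 1e-12 after 4 iterations
sag = a·(cosh(S/(2a)) − 1) = 49.458699·(cosh(0.592676) − 1) = 8.943830
T_max/T_min = cosh(S/(2a)) = 1.180834

a=49.459 sag=8.944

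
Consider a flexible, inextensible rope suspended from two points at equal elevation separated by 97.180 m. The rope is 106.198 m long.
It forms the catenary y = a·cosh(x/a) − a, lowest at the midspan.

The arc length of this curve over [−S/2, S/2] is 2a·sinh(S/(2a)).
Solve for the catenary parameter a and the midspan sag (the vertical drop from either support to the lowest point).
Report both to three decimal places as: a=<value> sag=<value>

seed: a₀ = √(S³/(24(L−S))) = √(97.180³/(24·9.018)) = 65.118533
iter 1: u=0.746178  f(a)=+2.544e-01  f'(a)=-2.927e-01  a ← 65.118533 − (+2.544e-01/-2.927e-01) = 65.987696
iter 2: u=0.736349  f(a)=+5.183e-03  f'(a)=-2.809e-01  a ← 65.987696 − (+5.183e-03/-2.809e-01) = 66.006149
iter 3: u=0.736144  f(a)=+2.251e-06  f'(a)=-2.806e-01  a ← 66.006149 − (+2.251e-06/-2.806e-01) = 66.006157
iter 4: u=0.736143  f(a)=+4.405e-13  f'(a)=-2.806e-01  a ← 66.006157 − (+4.405e-13/-2.806e-01) = 66.006157
converged: |Δa| < 1e-12 after 4 iterations
sag = a·(cosh(S/(2a)) − 1) = 66.006157·(cosh(0.736143) − 1) = 18.706986
T_max/T_min = cosh(S/(2a)) = 1.283413

a=66.006 sag=18.707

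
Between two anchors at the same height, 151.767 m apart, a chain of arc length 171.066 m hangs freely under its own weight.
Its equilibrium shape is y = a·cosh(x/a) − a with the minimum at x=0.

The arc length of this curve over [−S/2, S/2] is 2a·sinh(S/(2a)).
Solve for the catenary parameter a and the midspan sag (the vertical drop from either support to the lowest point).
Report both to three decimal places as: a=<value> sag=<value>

seed: a₀ = √(S³/(24(L−S))) = √(151.767³/(24·19.299)) = 86.874636
iter 1: u=0.873483  f(a)=+7.497e-01  f'(a)=-4.791e-01  a ← 86.874636 − (+7.497e-01/-4.791e-01) = 88.439443
iter 2: u=0.858028  f(a)=+2.074e-02  f'(a)=-4.530e-01  a ← 88.439443 − (+2.074e-02/-4.530e-01) = 88.485224
iter 3: u=0.857584  f(a)=+1.686e-05  f'(a)=-4.522e-01  a ← 88.485224 − (+1.686e-05/-4.522e-01) = 88.485261
iter 4: u=0.857583  f(a)=+1.117e-11  f'(a)=-4.522e-01  a ← 88.485261 − (+1.117e-11/-4.522e-01) = 88.485261
converged: |Δa| < 1e-12 after 4 iterations
sag = a·(cosh(S/(2a)) − 1) = 88.485261·(cosh(0.857583) − 1) = 34.581938
T_max/T_min = cosh(S/(2a)) = 1.390821

a=88.485 sag=34.582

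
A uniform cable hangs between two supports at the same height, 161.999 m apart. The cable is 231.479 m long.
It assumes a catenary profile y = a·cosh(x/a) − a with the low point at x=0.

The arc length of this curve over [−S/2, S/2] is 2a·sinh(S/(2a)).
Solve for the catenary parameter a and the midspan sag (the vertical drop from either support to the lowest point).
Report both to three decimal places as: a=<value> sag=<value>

seed: a₀ = √(S³/(24(L−S))) = √(161.999³/(24·69.480)) = 50.493209
iter 1: u=1.604166  f(a)=+9.508e+00  f'(a)=-3.529e+00  a ← 50.493209 − (+9.508e+00/-3.529e+00) = 53.187700
iter 2: u=1.522899  f(a)=+8.141e-01  f'(a)=-2.948e+00  a ← 53.187700 − (+8.141e-01/-2.948e+00) = 53.463851
iter 3: u=1.515033  f(a)=+7.203e-03  f'(a)=-2.896e+00  a ← 53.463851 − (+7.203e-03/-2.896e+00) = 53.466338
iter 4: u=1.514963  f(a)=+5.750e-07  f'(a)=-2.896e+00  a ← 53.466338 − (+5.750e-07/-2.896e+00) = 53.466338
iter 5: u=1.514963  f(a)=+0.000e+00  f'(a)=-2.896e+00  a ← 53.466338 − (+0.000e+00/-2.896e+00) = 53.466338
converged: |Δa| < 1e-12 after 5 iterations
sag = a·(cosh(S/(2a)) − 1) = 53.466338·(cosh(1.514963) − 1) = 74.025941
T_max/T_min = cosh(S/(2a)) = 2.384534

a=53.466 sag=74.026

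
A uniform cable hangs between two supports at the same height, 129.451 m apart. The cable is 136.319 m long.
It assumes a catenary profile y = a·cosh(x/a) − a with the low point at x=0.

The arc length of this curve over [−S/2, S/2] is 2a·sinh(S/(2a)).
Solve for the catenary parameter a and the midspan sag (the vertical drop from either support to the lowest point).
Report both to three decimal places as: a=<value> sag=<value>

seed: a₀ = √(S³/(24(L−S))) = √(129.451³/(24·6.868)) = 114.719528
iter 1: u=0.564206  f(a)=+1.101e-01  f'(a)=-1.236e-01  a ← 114.719528 − (+1.101e-01/-1.236e-01) = 115.610747
iter 2: u=0.559857  f(a)=+1.297e-03  f'(a)=-1.207e-01  a ← 115.610747 − (+1.297e-03/-1.207e-01) = 115.621491
iter 3: u=0.559805  f(a)=+1.845e-07  f'(a)=-1.207e-01  a ← 115.621491 − (+1.845e-07/-1.207e-01) = 115.621493
iter 4: u=0.559805  f(a)=-2.842e-14  f'(a)=-1.207e-01  a ← 115.621493 − (-2.842e-14/-1.207e-01) = 115.621493
converged: |Δa| < 1e-12 after 4 iterations
sag = a·(cosh(S/(2a)) − 1) = 115.621493·(cosh(0.559805) − 1) = 18.594926
T_max/T_min = cosh(S/(2a)) = 1.160826

a=115.621 sag=18.595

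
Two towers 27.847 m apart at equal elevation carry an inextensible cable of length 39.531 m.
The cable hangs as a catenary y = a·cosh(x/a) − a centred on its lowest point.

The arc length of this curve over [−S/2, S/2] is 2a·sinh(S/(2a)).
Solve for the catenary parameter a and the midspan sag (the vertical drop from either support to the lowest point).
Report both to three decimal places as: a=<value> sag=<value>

seed: a₀ = √(S³/(24(L−S))) = √(27.847³/(24·11.684)) = 8.775386
iter 1: u=1.586654  f(a)=+1.562e+00  f'(a)=-3.396e+00  a ← 8.775386 − (+1.562e+00/-3.396e+00) = 9.235283
iter 2: u=1.507642  f(a)=+1.312e-01  f'(a)=-2.848e+00  a ← 9.235283 − (+1.312e-01/-2.848e+00) = 9.281351
iter 3: u=1.500159  f(a)=+1.113e-03  f'(a)=-2.800e+00  a ← 9.281351 − (+1.113e-03/-2.800e+00) = 9.281749
iter 4: u=1.500095  f(a)=+8.160e-08  f'(a)=-2.799e+00  a ← 9.281749 − (+8.160e-08/-2.799e+00) = 9.281749
iter 5: u=1.500094  f(a)=+0.000e+00  f'(a)=-2.799e+00  a ← 9.281749 − (+0.000e+00/-2.799e+00) = 9.281749
converged: |Δa| < 1e-12 after 5 iterations
sag = a·(cosh(S/(2a)) − 1) = 9.281749·(cosh(1.500094) − 1) = 12.554594
T_max/T_min = cosh(S/(2a)) = 2.352611

a=9.282 sag=12.555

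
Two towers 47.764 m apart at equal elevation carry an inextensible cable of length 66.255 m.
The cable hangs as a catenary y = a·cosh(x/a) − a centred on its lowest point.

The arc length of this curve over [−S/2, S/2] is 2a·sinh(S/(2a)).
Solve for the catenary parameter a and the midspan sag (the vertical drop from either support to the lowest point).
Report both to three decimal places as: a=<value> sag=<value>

a=16.509 sag=20.504

seed: a₀ = √(S³/(24(L−S))) = √(47.764³/(24·18.491)) = 15.669864
iter 1: u=1.524072  f(a)=+2.270e+00  f'(a)=-2.956e+00  a ← 15.669864 − (+2.270e+00/-2.956e+00) = 16.437933
iter 2: u=1.452859  f(a)=+1.776e-01  f'(a)=-2.510e+00  a ← 16.437933 − (+1.776e-01/-2.510e+00) = 16.508690
iter 3: u=1.446632  f(a)=+1.291e-03  f'(a)=-2.473e+00  a ← 16.508690 − (+1.291e-03/-2.473e+00) = 16.509212
iter 4: u=1.446586  f(a)=+6.925e-08  f'(a)=-2.473e+00  a ← 16.509212 − (+6.925e-08/-2.473e+00) = 16.509212
iter 5: u=1.446586  f(a)=+1.421e-14  f'(a)=-2.473e+00  a ← 16.509212 − (+1.421e-14/-2.473e+00) = 16.509212
converged: |Δa| < 1e-12 after 5 iterations
sag = a·(cosh(S/(2a)) − 1) = 16.509212·(cosh(1.446586) − 1) = 20.504101
T_max/T_min = cosh(S/(2a)) = 2.241979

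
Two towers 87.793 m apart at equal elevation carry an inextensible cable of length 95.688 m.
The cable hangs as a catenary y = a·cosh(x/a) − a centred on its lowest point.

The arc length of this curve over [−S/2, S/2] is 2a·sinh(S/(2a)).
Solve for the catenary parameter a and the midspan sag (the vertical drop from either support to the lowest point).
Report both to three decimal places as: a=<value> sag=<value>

a=60.550 sag=16.621

seed: a₀ = √(S³/(24(L−S))) = √(87.793³/(24·7.895)) = 59.759664
iter 1: u=0.734551  f(a)=+2.158e-01  f'(a)=-2.788e-01  a ← 59.759664 − (+2.158e-01/-2.788e-01) = 60.533630
iter 2: u=0.725159  f(a)=+4.263e-03  f'(a)=-2.678e-01  a ← 60.533630 − (+4.263e-03/-2.678e-01) = 60.549546
iter 3: u=0.724968  f(a)=+1.739e-06  f'(a)=-2.676e-01  a ← 60.549546 − (+1.739e-06/-2.676e-01) = 60.549552
iter 4: u=0.724968  f(a)=+2.842e-13  f'(a)=-2.676e-01  a ← 60.549552 − (+2.842e-13/-2.676e-01) = 60.549552
converged: |Δa| < 1e-12 after 4 iterations
sag = a·(cosh(S/(2a)) − 1) = 60.549552·(cosh(0.724968) − 1) = 16.621016
T_max/T_min = cosh(S/(2a)) = 1.274503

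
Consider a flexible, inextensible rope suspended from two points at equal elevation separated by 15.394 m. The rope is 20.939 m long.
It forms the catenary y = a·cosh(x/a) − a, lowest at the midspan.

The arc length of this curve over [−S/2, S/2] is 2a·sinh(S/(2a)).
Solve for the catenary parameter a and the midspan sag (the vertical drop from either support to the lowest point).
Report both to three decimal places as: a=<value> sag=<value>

seed: a₀ = √(S³/(24(L−S))) = √(15.394³/(24·5.545)) = 5.235653
iter 1: u=1.470113  f(a)=+6.310e-01  f'(a)=-2.613e+00  a ← 5.235653 − (+6.310e-01/-2.613e+00) = 5.477154
iter 2: u=1.405292  f(a)=+4.628e-02  f'(a)=-2.242e+00  a ← 5.477154 − (+4.628e-02/-2.242e+00) = 5.497795
iter 3: u=1.400016  f(a)=+2.926e-04  f'(a)=-2.214e+00  a ← 5.497795 − (+2.926e-04/-2.214e+00) = 5.497927
iter 4: u=1.399982  f(a)=+1.186e-08  f'(a)=-2.214e+00  a ← 5.497927 − (+1.186e-08/-2.214e+00) = 5.497927
iter 5: u=1.399982  f(a)=+0.000e+00  f'(a)=-2.214e+00  a ← 5.497927 − (+0.000e+00/-2.214e+00) = 5.497927
converged: |Δa| < 1e-12 after 5 iterations
sag = a·(cosh(S/(2a)) − 1) = 5.497927·(cosh(1.399982) − 1) = 6.327369
T_max/T_min = cosh(S/(2a)) = 2.150864

a=5.498 sag=6.327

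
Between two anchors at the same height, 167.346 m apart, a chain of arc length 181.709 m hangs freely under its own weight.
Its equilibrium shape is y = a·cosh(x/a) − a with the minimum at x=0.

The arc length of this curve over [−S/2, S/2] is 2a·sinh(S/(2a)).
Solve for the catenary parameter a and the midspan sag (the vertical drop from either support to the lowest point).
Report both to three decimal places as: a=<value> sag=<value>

seed: a₀ = √(S³/(24(L−S))) = √(167.346³/(24·14.363)) = 116.598994
iter 1: u=0.717613  f(a)=+3.744e-01  f'(a)=-2.593e-01  a ← 116.598994 − (+3.744e-01/-2.593e-01) = 118.042915
iter 2: u=0.708835  f(a)=+7.068e-03  f'(a)=-2.496e-01  a ← 118.042915 − (+7.068e-03/-2.496e-01) = 118.071235
iter 3: u=0.708665  f(a)=+2.627e-06  f'(a)=-2.494e-01  a ← 118.071235 − (+2.627e-06/-2.494e-01) = 118.071246
iter 4: u=0.708665  f(a)=+3.695e-13  f'(a)=-2.494e-01  a ← 118.071246 − (+3.695e-13/-2.494e-01) = 118.071246
converged: |Δa| < 1e-12 after 4 iterations
sag = a·(cosh(S/(2a)) − 1) = 118.071246·(cosh(0.708665) − 1) = 30.909824
T_max/T_min = cosh(S/(2a)) = 1.261790

a=118.071 sag=30.910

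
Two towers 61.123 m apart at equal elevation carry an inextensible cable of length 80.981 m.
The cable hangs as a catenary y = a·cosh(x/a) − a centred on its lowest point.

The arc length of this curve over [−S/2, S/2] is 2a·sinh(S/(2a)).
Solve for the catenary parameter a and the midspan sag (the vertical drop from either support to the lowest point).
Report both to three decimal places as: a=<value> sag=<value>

a=22.885 sag=23.625

seed: a₀ = √(S³/(24(L−S))) = √(61.123³/(24·19.858)) = 21.889388
iter 1: u=1.396179  f(a)=+2.028e+00  f'(a)=-2.194e+00  a ← 21.889388 − (+2.028e+00/-2.194e+00) = 22.813792
iter 2: u=1.339606  f(a)=+1.355e-01  f'(a)=-1.909e+00  a ← 22.813792 − (+1.355e-01/-1.909e+00) = 22.884773
iter 3: u=1.335451  f(a)=+7.013e-04  f'(a)=-1.890e+00  a ← 22.884773 − (+7.013e-04/-1.890e+00) = 22.885145
iter 4: u=1.335430  f(a)=+1.899e-08  f'(a)=-1.890e+00  a ← 22.885145 − (+1.899e-08/-1.890e+00) = 22.885145
iter 5: u=1.335430  f(a)=+0.000e+00  f'(a)=-1.890e+00  a ← 22.885145 − (+0.000e+00/-1.890e+00) = 22.885145
converged: |Δa| < 1e-12 after 5 iterations
sag = a·(cosh(S/(2a)) − 1) = 22.885145·(cosh(1.335430) − 1) = 23.625181
T_max/T_min = cosh(S/(2a)) = 2.032337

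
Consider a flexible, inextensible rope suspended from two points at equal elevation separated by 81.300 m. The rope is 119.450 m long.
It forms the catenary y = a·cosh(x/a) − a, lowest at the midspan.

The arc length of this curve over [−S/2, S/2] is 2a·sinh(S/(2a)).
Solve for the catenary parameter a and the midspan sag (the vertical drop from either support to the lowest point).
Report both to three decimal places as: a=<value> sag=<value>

a=25.775 sag=39.274

seed: a₀ = √(S³/(24(L−S))) = √(81.300³/(24·38.150)) = 24.226068
iter 1: u=1.677945  f(a)=+5.745e+00  f'(a)=-4.130e+00  a ← 24.226068 − (+5.745e+00/-4.130e+00) = 25.617046
iter 2: u=1.586834  f(a)=+5.319e-01  f'(a)=-3.398e+00  a ← 25.617046 − (+5.319e-01/-3.398e+00) = 25.773602
iter 3: u=1.577195  f(a)=+5.588e-03  f'(a)=-3.327e+00  a ← 25.773602 − (+5.588e-03/-3.327e+00) = 25.775282
iter 4: u=1.577092  f(a)=+6.310e-07  f'(a)=-3.326e+00  a ← 25.775282 − (+6.310e-07/-3.326e+00) = 25.775282
iter 5: u=1.577092  f(a)=+4.263e-14  f'(a)=-3.326e+00  a ← 25.775282 − (+4.263e-14/-3.326e+00) = 25.775282
converged: |Δa| < 1e-12 after 5 iterations
sag = a·(cosh(S/(2a)) − 1) = 25.775282·(cosh(1.577092) − 1) = 39.274244
T_max/T_min = cosh(S/(2a)) = 2.523717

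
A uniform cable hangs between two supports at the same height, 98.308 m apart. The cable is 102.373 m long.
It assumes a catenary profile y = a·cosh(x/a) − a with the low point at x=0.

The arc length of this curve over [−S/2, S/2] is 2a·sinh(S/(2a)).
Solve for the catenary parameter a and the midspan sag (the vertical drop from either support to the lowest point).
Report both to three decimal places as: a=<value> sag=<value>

a=99.290 sag=12.417

seed: a₀ = √(S³/(24(L−S))) = √(98.308³/(24·4.065)) = 98.684148
iter 1: u=0.498094  f(a)=+5.072e-02  f'(a)=-8.445e-02  a ← 98.684148 − (+5.072e-02/-8.445e-02) = 99.284824
iter 2: u=0.495081  f(a)=+4.669e-04  f'(a)=-8.290e-02  a ← 99.284824 − (+4.669e-04/-8.290e-02) = 99.290456
iter 3: u=0.495053  f(a)=+4.037e-08  f'(a)=-8.288e-02  a ← 99.290456 − (+4.037e-08/-8.288e-02) = 99.290456
iter 4: u=0.495053  f(a)=+0.000e+00  f'(a)=-8.288e-02  a ← 99.290456 − (+0.000e+00/-8.288e-02) = 99.290456
converged: |Δa| < 1e-12 after 4 iterations
sag = a·(cosh(S/(2a)) − 1) = 99.290456·(cosh(0.495053) − 1) = 12.417433
T_max/T_min = cosh(S/(2a)) = 1.125062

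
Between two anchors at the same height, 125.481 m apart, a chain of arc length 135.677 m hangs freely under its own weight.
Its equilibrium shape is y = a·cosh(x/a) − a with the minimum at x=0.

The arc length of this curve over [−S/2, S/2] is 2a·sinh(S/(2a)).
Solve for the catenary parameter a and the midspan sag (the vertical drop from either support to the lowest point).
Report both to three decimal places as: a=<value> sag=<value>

seed: a₀ = √(S³/(24(L−S))) = √(125.481³/(24·10.196)) = 89.855864
iter 1: u=0.698235  f(a)=+2.514e-01  f'(a)=-2.382e-01  a ← 89.855864 − (+2.514e-01/-2.382e-01) = 90.911484
iter 2: u=0.690127  f(a)=+4.500e-03  f'(a)=-2.297e-01  a ← 90.911484 − (+4.500e-03/-2.297e-01) = 90.931070
iter 3: u=0.689979  f(a)=+1.499e-06  f'(a)=-2.296e-01  a ← 90.931070 − (+1.499e-06/-2.296e-01) = 90.931076
iter 4: u=0.689979  f(a)=+1.705e-13  f'(a)=-2.296e-01  a ← 90.931076 − (+1.705e-13/-2.296e-01) = 90.931076
converged: |Δa| < 1e-12 after 4 iterations
sag = a·(cosh(S/(2a)) − 1) = 90.931076·(cosh(0.689979) − 1) = 22.517250
T_max/T_min = cosh(S/(2a)) = 1.247630

a=90.931 sag=22.517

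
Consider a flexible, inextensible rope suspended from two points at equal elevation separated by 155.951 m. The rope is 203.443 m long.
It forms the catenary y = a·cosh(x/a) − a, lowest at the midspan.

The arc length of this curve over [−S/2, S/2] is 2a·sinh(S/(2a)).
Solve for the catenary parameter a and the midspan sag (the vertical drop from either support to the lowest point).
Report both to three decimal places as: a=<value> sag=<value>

a=60.155 sag=58.022

seed: a₀ = √(S³/(24(L−S))) = √(155.951³/(24·47.492)) = 57.685465
iter 1: u=1.351736  f(a)=+4.532e+00  f'(a)=-1.968e+00  a ← 57.685465 − (+4.532e+00/-1.968e+00) = 59.988834
iter 2: u=1.299834  f(a)=+2.856e-01  f'(a)=-1.727e+00  a ← 59.988834 − (+2.856e-01/-1.727e+00) = 60.154226
iter 3: u=1.296260  f(a)=+1.303e-03  f'(a)=-1.711e+00  a ← 60.154226 − (+1.303e-03/-1.711e+00) = 60.154987
iter 4: u=1.296243  f(a)=+2.738e-08  f'(a)=-1.711e+00  a ← 60.154987 − (+2.738e-08/-1.711e+00) = 60.154987
iter 5: u=1.296243  f(a)=-2.842e-14  f'(a)=-1.711e+00  a ← 60.154987 − (-2.842e-14/-1.711e+00) = 60.154987
converged: |Δa| < 1e-12 after 5 iterations
sag = a·(cosh(S/(2a)) − 1) = 60.154987·(cosh(1.296243) − 1) = 58.022363
T_max/T_min = cosh(S/(2a)) = 1.964548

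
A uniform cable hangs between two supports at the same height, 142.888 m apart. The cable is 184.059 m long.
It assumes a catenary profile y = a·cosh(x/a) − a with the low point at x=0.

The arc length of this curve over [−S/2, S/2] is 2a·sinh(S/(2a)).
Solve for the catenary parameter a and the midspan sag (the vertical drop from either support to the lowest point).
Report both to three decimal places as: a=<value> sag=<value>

seed: a₀ = √(S³/(24(L−S))) = √(142.888³/(24·41.171)) = 54.336581
iter 1: u=1.314842  f(a)=+3.709e+00  f'(a)=-1.794e+00  a ← 54.336581 − (+3.709e+00/-1.794e+00) = 56.403864
iter 2: u=1.266651  f(a)=+2.222e-01  f'(a)=-1.585e+00  a ← 56.403864 − (+2.222e-01/-1.585e+00) = 56.544033
iter 3: u=1.263511  f(a)=+9.096e-04  f'(a)=-1.572e+00  a ← 56.544033 − (+9.096e-04/-1.572e+00) = 56.544611
iter 4: u=1.263498  f(a)=+1.538e-08  f'(a)=-1.572e+00  a ← 56.544611 − (+1.538e-08/-1.572e+00) = 56.544611
iter 5: u=1.263498  f(a)=+0.000e+00  f'(a)=-1.572e+00  a ← 56.544611 − (+0.000e+00/-1.572e+00) = 56.544611
converged: |Δa| < 1e-12 after 5 iterations
sag = a·(cosh(S/(2a)) − 1) = 56.544611·(cosh(1.263498) − 1) = 51.467989
T_max/T_min = cosh(S/(2a)) = 1.910219

a=56.545 sag=51.468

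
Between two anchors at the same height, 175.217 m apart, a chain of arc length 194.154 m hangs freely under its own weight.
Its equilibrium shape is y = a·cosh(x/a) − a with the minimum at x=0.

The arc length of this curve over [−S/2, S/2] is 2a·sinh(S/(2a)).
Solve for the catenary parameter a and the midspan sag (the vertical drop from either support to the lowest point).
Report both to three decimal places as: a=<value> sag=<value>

seed: a₀ = √(S³/(24(L−S))) = √(175.217³/(24·18.937)) = 108.793550
iter 1: u=0.805273  f(a)=+6.236e-01  f'(a)=-3.712e-01  a ← 108.793550 − (+6.236e-01/-3.712e-01) = 110.473270
iter 2: u=0.793029  f(a)=+1.473e-02  f'(a)=-3.539e-01  a ← 110.473270 − (+1.473e-02/-3.539e-01) = 110.514909
iter 3: u=0.792730  f(a)=+8.669e-06  f'(a)=-3.535e-01  a ← 110.514909 − (+8.669e-06/-3.535e-01) = 110.514934
iter 4: u=0.792730  f(a)=+3.041e-12  f'(a)=-3.535e-01  a ← 110.514934 − (+3.041e-12/-3.535e-01) = 110.514934
converged: |Δa| < 1e-12 after 4 iterations
sag = a·(cosh(S/(2a)) − 1) = 110.514934·(cosh(0.792730) − 1) = 36.581954
T_max/T_min = cosh(S/(2a)) = 1.331014

a=110.515 sag=36.582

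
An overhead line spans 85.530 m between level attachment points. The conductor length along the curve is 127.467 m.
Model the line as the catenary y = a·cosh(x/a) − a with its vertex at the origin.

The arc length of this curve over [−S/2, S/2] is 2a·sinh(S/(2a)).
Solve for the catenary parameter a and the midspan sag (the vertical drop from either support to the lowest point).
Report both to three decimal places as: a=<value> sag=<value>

a=26.593 sag=42.466

seed: a₀ = √(S³/(24(L−S))) = √(85.530³/(24·41.937)) = 24.932935
iter 1: u=1.715201  f(a)=+6.619e+00  f'(a)=-4.463e+00  a ← 24.932935 − (+6.619e+00/-4.463e+00) = 26.415856
iter 2: u=1.618914  f(a)=+6.365e-01  f'(a)=-3.643e+00  a ← 26.415856 − (+6.365e-01/-3.643e+00) = 26.590576
iter 3: u=1.608277  f(a)=+7.268e-03  f'(a)=-3.560e+00  a ← 26.590576 − (+7.268e-03/-3.560e+00) = 26.592618
iter 4: u=1.608153  f(a)=+9.716e-07  f'(a)=-3.559e+00  a ← 26.592618 − (+9.716e-07/-3.559e+00) = 26.592618
iter 5: u=1.608153  f(a)=+2.842e-14  f'(a)=-3.559e+00  a ← 26.592618 − (+2.842e-14/-3.559e+00) = 26.592618
converged: |Δa| < 1e-12 after 5 iterations
sag = a·(cosh(S/(2a)) − 1) = 26.592618·(cosh(1.608153) − 1) = 42.466243
T_max/T_min = cosh(S/(2a)) = 2.596918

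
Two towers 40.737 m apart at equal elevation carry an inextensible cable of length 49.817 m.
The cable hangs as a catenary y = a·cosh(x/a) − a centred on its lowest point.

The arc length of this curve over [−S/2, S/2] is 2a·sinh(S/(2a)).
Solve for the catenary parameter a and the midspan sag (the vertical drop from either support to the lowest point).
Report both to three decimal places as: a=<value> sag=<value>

seed: a₀ = √(S³/(24(L−S))) = √(40.737³/(24·9.080)) = 17.613068
iter 1: u=1.156442  f(a)=+6.269e-01  f'(a)=-1.176e+00  a ← 17.613068 − (+6.269e-01/-1.176e+00) = 18.146250
iter 2: u=1.122463  f(a)=+2.959e-02  f'(a)=-1.067e+00  a ← 18.146250 − (+2.959e-02/-1.067e+00) = 18.173981
iter 3: u=1.120751  f(a)=+7.317e-05  f'(a)=-1.062e+00  a ← 18.173981 − (+7.317e-05/-1.062e+00) = 18.174049
iter 4: u=1.120746  f(a)=+4.498e-10  f'(a)=-1.062e+00  a ← 18.174049 − (+4.498e-10/-1.062e+00) = 18.174049
iter 5: u=1.120746  f(a)=+7.105e-15  f'(a)=-1.062e+00  a ← 18.174049 − (+7.105e-15/-1.062e+00) = 18.174049
converged: |Δa| < 1e-12 after 5 iterations
sag = a·(cosh(S/(2a)) − 1) = 18.174049·(cosh(1.120746) − 1) = 12.659851
T_max/T_min = cosh(S/(2a)) = 1.696589

a=18.174 sag=12.660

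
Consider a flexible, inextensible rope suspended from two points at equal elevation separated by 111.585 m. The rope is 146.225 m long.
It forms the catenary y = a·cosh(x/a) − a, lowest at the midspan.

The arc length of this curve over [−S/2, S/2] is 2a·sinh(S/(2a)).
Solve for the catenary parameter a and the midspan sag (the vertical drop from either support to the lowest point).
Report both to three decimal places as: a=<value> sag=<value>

a=42.662 sag=41.987

seed: a₀ = √(S³/(24(L−S))) = √(111.585³/(24·34.640)) = 40.880308
iter 1: u=1.364777  f(a)=+3.373e+00  f'(a)=-2.032e+00  a ← 40.880308 − (+3.373e+00/-2.032e+00) = 42.540111
iter 2: u=1.311527  f(a)=+2.163e-01  f'(a)=-1.779e+00  a ← 42.540111 − (+2.163e-01/-1.779e+00) = 42.661688
iter 3: u=1.307789  f(a)=+1.024e-03  f'(a)=-1.762e+00  a ← 42.661688 − (+1.024e-03/-1.762e+00) = 42.662269
iter 4: u=1.307772  f(a)=+2.321e-08  f'(a)=-1.762e+00  a ← 42.662269 − (+2.321e-08/-1.762e+00) = 42.662269
iter 5: u=1.307772  f(a)=-2.842e-14  f'(a)=-1.762e+00  a ← 42.662269 − (-2.842e-14/-1.762e+00) = 42.662269
converged: |Δa| < 1e-12 after 5 iterations
sag = a·(cosh(S/(2a)) − 1) = 42.662269·(cosh(1.307772) − 1) = 41.987048
T_max/T_min = cosh(S/(2a)) = 1.984173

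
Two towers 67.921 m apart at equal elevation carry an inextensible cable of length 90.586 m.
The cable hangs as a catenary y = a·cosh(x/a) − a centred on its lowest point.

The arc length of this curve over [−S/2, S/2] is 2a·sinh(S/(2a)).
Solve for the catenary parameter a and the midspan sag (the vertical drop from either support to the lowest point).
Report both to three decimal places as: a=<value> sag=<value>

seed: a₀ = √(S³/(24(L−S))) = √(67.921³/(24·22.665)) = 24.000629
iter 1: u=1.414984  f(a)=+2.380e+00  f'(a)=-2.295e+00  a ← 24.000629 − (+2.380e+00/-2.295e+00) = 25.037789
iter 2: u=1.356370  f(a)=+1.630e-01  f'(a)=-1.990e+00  a ← 25.037789 − (+1.630e-01/-1.990e+00) = 25.119671
iter 3: u=1.351948  f(a)=+8.884e-04  f'(a)=-1.969e+00  a ← 25.119671 − (+8.884e-04/-1.969e+00) = 25.120122
iter 4: u=1.351924  f(a)=+2.671e-08  f'(a)=-1.969e+00  a ← 25.120122 − (+2.671e-08/-1.969e+00) = 25.120122
iter 5: u=1.351924  f(a)=-1.421e-14  f'(a)=-1.969e+00  a ← 25.120122 − (-1.421e-14/-1.969e+00) = 25.120122
converged: |Δa| < 1e-12 after 5 iterations
sag = a·(cosh(S/(2a)) − 1) = 25.120122·(cosh(1.351924) − 1) = 26.672506
T_max/T_min = cosh(S/(2a)) = 2.061798

a=25.120 sag=26.673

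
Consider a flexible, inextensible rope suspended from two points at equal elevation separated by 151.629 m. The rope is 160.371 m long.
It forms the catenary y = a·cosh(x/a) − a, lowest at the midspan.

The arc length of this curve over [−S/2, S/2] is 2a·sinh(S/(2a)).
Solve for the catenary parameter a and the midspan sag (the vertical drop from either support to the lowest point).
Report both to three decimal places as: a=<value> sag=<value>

seed: a₀ = √(S³/(24(L−S))) = √(151.629³/(24·8.742)) = 128.902810
iter 1: u=0.588152  f(a)=+1.525e-01  f'(a)=-1.404e-01  a ← 128.902810 − (+1.525e-01/-1.404e-01) = 129.988765
iter 2: u=0.583239  f(a)=+1.948e-03  f'(a)=-1.368e-01  a ← 129.988765 − (+1.948e-03/-1.368e-01) = 130.003003
iter 3: u=0.583175  f(a)=+3.272e-07  f'(a)=-1.368e-01  a ← 130.003003 − (+3.272e-07/-1.368e-01) = 130.003005
iter 4: u=0.583175  f(a)=+2.842e-14  f'(a)=-1.368e-01  a ← 130.003005 − (+2.842e-14/-1.368e-01) = 130.003005
converged: |Δa| < 1e-12 after 4 iterations
sag = a·(cosh(S/(2a)) − 1) = 130.003005·(cosh(0.583175) − 1) = 22.740230
T_max/T_min = cosh(S/(2a)) = 1.174921

a=130.003 sag=22.740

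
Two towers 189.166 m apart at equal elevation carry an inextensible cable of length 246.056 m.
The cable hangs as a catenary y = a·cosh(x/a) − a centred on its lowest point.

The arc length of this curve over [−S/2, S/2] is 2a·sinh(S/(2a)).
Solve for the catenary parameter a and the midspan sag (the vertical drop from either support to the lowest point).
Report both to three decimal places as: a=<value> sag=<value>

seed: a₀ = √(S³/(24(L−S))) = √(189.166³/(24·56.890)) = 70.411084
iter 1: u=1.343297  f(a)=+5.359e+00  f'(a)=-1.927e+00  a ← 70.411084 − (+5.359e+00/-1.927e+00) = 73.192092
iter 2: u=1.292257  f(a)=+3.338e-01  f'(a)=-1.694e+00  a ← 73.192092 − (+3.338e-01/-1.694e+00) = 73.389205
iter 3: u=1.288786  f(a)=+1.486e-03  f'(a)=-1.679e+00  a ← 73.389205 − (+1.486e-03/-1.679e+00) = 73.390091
iter 4: u=1.288771  f(a)=+2.974e-08  f'(a)=-1.679e+00  a ← 73.390091 − (+2.974e-08/-1.679e+00) = 73.390091
iter 5: u=1.288771  f(a)=+2.842e-14  f'(a)=-1.679e+00  a ← 73.390091 − (+2.842e-14/-1.679e+00) = 73.390091
converged: |Δa| < 1e-12 after 5 iterations
sag = a·(cosh(S/(2a)) − 1) = 73.390091·(cosh(1.288771) − 1) = 69.864906
T_max/T_min = cosh(S/(2a)) = 1.951966

a=73.390 sag=69.865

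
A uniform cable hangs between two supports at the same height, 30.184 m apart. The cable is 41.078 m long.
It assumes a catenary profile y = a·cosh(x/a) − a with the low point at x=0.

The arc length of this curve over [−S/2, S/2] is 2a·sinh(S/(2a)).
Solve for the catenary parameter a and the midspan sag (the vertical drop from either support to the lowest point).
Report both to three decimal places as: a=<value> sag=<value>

seed: a₀ = √(S³/(24(L−S))) = √(30.184³/(24·10.894)) = 10.255714
iter 1: u=1.471570  f(a)=+1.242e+00  f'(a)=-2.622e+00  a ← 10.255714 − (+1.242e+00/-2.622e+00) = 10.729566
iter 2: u=1.406581  f(a)=+9.128e-02  f'(a)=-2.249e+00  a ← 10.729566 − (+9.128e-02/-2.249e+00) = 10.770151
iter 3: u=1.401280  f(a)=+5.793e-04  f'(a)=-2.221e+00  a ← 10.770151 − (+5.793e-04/-2.221e+00) = 10.770412
iter 4: u=1.401246  f(a)=+2.366e-08  f'(a)=-2.221e+00  a ← 10.770412 − (+2.366e-08/-2.221e+00) = 10.770412
iter 5: u=1.401246  f(a)=+0.000e+00  f'(a)=-2.221e+00  a ← 10.770412 − (+0.000e+00/-2.221e+00) = 10.770412
converged: |Δa| < 1e-12 after 5 iterations
sag = a·(cosh(S/(2a)) − 1) = 10.770412·(cosh(1.401246) − 1) = 12.421231
T_max/T_min = cosh(S/(2a)) = 2.153274

a=10.770 sag=12.421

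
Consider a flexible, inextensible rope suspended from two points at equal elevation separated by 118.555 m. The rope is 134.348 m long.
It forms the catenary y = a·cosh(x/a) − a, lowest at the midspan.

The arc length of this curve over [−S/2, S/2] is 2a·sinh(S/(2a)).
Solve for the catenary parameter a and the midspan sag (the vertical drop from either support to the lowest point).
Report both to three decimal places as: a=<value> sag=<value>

seed: a₀ = √(S³/(24(L−S))) = √(118.555³/(24·15.793)) = 66.304327
iter 1: u=0.894022  f(a)=+6.433e-01  f'(a)=-5.156e-01  a ← 66.304327 − (+6.433e-01/-5.156e-01) = 67.552087
iter 2: u=0.877508  f(a)=+1.861e-02  f'(a)=-4.861e-01  a ← 67.552087 − (+1.861e-02/-4.861e-01) = 67.590365
iter 3: u=0.877011  f(a)=+1.660e-05  f'(a)=-4.853e-01  a ← 67.590365 − (+1.660e-05/-4.853e-01) = 67.590400
iter 4: u=0.877011  f(a)=+1.324e-11  f'(a)=-4.853e-01  a ← 67.590400 − (+1.324e-11/-4.853e-01) = 67.590400
converged: |Δa| < 1e-12 after 4 iterations
sag = a·(cosh(S/(2a)) − 1) = 67.590400·(cosh(0.877011) − 1) = 27.702876
T_max/T_min = cosh(S/(2a)) = 1.409864

a=67.590 sag=27.703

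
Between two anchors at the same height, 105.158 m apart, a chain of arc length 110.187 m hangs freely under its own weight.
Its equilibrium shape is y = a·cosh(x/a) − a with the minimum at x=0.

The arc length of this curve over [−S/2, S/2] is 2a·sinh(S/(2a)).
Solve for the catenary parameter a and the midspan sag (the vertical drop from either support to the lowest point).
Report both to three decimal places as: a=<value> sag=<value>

seed: a₀ = √(S³/(24(L−S))) = √(105.158³/(24·5.029)) = 98.156042
iter 1: u=0.535667  f(a)=+7.265e-02  f'(a)=-1.054e-01  a ← 98.156042 − (+7.265e-02/-1.054e-01) = 98.845020
iter 2: u=0.531934  f(a)=+7.720e-04  f'(a)=-1.032e-01  a ← 98.845020 − (+7.720e-04/-1.032e-01) = 98.852500
iter 3: u=0.531893  f(a)=+8.926e-08  f'(a)=-1.032e-01  a ← 98.852500 − (+8.926e-08/-1.032e-01) = 98.852501
iter 4: u=0.531893  f(a)=+1.421e-14  f'(a)=-1.032e-01  a ← 98.852501 − (+1.421e-14/-1.032e-01) = 98.852501
converged: |Δa| < 1e-12 after 4 iterations
sag = a·(cosh(S/(2a)) − 1) = 98.852501·(cosh(0.531893) − 1) = 14.316005
T_max/T_min = cosh(S/(2a)) = 1.144822

a=98.853 sag=14.316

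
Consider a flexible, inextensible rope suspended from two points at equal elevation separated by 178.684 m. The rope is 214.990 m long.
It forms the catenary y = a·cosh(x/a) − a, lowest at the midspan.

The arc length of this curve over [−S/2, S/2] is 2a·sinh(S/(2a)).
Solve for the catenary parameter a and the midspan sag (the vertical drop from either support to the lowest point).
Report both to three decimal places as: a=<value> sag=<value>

a=83.275 sag=52.703

seed: a₀ = √(S³/(24(L−S))) = √(178.684³/(24·36.306)) = 80.915864
iter 1: u=1.104135  f(a)=+2.278e+00  f'(a)=-1.012e+00  a ← 80.915864 − (+2.278e+00/-1.012e+00) = 83.168021
iter 2: u=1.074235  f(a)=+9.859e-02  f'(a)=-9.258e-01  a ← 83.168021 − (+9.859e-02/-9.258e-01) = 83.274508
iter 3: u=1.072861  f(a)=+2.031e-04  f'(a)=-9.220e-01  a ← 83.274508 − (+2.031e-04/-9.220e-01) = 83.274728
iter 4: u=1.072859  f(a)=+8.656e-10  f'(a)=-9.220e-01  a ← 83.274728 − (+8.656e-10/-9.220e-01) = 83.274728
iter 5: u=1.072859  f(a)=+0.000e+00  f'(a)=-9.220e-01  a ← 83.274728 − (+0.000e+00/-9.220e-01) = 83.274728
converged: |Δa| < 1e-12 after 5 iterations
sag = a·(cosh(S/(2a)) − 1) = 83.274728·(cosh(1.072859) − 1) = 52.702679
T_max/T_min = cosh(S/(2a)) = 1.632877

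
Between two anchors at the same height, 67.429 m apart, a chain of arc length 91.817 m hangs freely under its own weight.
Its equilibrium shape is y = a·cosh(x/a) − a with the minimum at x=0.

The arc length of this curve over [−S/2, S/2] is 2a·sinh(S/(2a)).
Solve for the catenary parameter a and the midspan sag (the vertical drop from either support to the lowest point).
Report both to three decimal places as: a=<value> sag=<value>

a=24.037 sag=27.783

seed: a₀ = √(S³/(24(L−S))) = √(67.429³/(24·24.388)) = 22.886341
iter 1: u=1.473128  f(a)=+2.787e+00  f'(a)=-2.631e+00  a ← 22.886341 − (+2.787e+00/-2.631e+00) = 23.945675
iter 2: u=1.407958  f(a)=+2.052e-01  f'(a)=-2.257e+00  a ← 23.945675 − (+2.052e-01/-2.257e+00) = 24.036604
iter 3: u=1.402632  f(a)=+1.308e-03  f'(a)=-2.228e+00  a ← 24.036604 − (+1.308e-03/-2.228e+00) = 24.037191
iter 4: u=1.402597  f(a)=+5.385e-08  f'(a)=-2.228e+00  a ← 24.037191 − (+5.385e-08/-2.228e+00) = 24.037191
iter 5: u=1.402597  f(a)=+0.000e+00  f'(a)=-2.228e+00  a ← 24.037191 − (+0.000e+00/-2.228e+00) = 24.037191
converged: |Δa| < 1e-12 after 5 iterations
sag = a·(cosh(S/(2a)) − 1) = 24.037191·(cosh(1.402597) − 1) = 27.783432
T_max/T_min = cosh(S/(2a)) = 2.155852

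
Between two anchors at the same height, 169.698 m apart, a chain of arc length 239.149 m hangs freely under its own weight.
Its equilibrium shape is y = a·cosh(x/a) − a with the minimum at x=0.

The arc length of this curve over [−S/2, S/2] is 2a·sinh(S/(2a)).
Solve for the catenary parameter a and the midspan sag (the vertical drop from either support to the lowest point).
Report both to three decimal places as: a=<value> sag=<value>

a=57.200 sag=75.352

seed: a₀ = √(S³/(24(L−S))) = √(169.698³/(24·69.451)) = 54.146478
iter 1: u=1.567027  f(a)=+9.043e+00  f'(a)=-3.253e+00  a ← 54.146478 − (+9.043e+00/-3.253e+00) = 56.926337
iter 2: u=1.490505  f(a)=+7.431e-01  f'(a)=-2.739e+00  a ← 56.926337 − (+7.431e-01/-2.739e+00) = 57.197676
iter 3: u=1.483434  f(a)=+6.010e-03  f'(a)=-2.694e+00  a ← 57.197676 − (+6.010e-03/-2.694e+00) = 57.199906
iter 4: u=1.483377  f(a)=+4.001e-07  f'(a)=-2.694e+00  a ← 57.199906 − (+4.001e-07/-2.694e+00) = 57.199906
iter 5: u=1.483377  f(a)=-2.842e-14  f'(a)=-2.694e+00  a ← 57.199906 − (-2.842e-14/-2.694e+00) = 57.199906
converged: |Δa| < 1e-12 after 5 iterations
sag = a·(cosh(S/(2a)) − 1) = 57.199906·(cosh(1.483377) − 1) = 75.351557
T_max/T_min = cosh(S/(2a)) = 2.317337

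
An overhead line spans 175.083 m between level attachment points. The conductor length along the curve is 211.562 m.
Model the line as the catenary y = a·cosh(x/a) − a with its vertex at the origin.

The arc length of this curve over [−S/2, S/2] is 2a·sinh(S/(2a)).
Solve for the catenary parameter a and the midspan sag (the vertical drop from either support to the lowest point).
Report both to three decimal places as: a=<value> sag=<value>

seed: a₀ = √(S³/(24(L−S))) = √(175.083³/(24·36.479)) = 78.295876
iter 1: u=1.118086  f(a)=+2.349e+00  f'(a)=-1.054e+00  a ← 78.295876 − (+2.349e+00/-1.054e+00) = 80.525496
iter 2: u=1.087128  f(a)=+1.041e-01  f'(a)=-9.621e-01  a ← 80.525496 − (+1.041e-01/-9.621e-01) = 80.633676
iter 3: u=1.085669  f(a)=+2.253e-04  f'(a)=-9.580e-01  a ← 80.633676 − (+2.253e-04/-9.580e-01) = 80.633911
iter 4: u=1.085666  f(a)=+1.061e-09  f'(a)=-9.580e-01  a ← 80.633911 − (+1.061e-09/-9.580e-01) = 80.633911
iter 5: u=1.085666  f(a)=+0.000e+00  f'(a)=-9.580e-01  a ← 80.633911 − (+0.000e+00/-9.580e-01) = 80.633911
converged: |Δa| < 1e-12 after 5 iterations
sag = a·(cosh(S/(2a)) − 1) = 80.633911·(cosh(1.085666) − 1) = 52.375290
T_max/T_min = cosh(S/(2a)) = 1.649544

a=80.634 sag=52.375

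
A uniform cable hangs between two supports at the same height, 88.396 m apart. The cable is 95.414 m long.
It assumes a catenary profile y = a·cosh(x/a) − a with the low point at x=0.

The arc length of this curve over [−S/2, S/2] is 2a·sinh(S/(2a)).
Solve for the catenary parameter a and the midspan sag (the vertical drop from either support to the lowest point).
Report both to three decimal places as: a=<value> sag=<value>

seed: a₀ = √(S³/(24(L−S))) = √(88.396³/(24·7.018)) = 64.037831
iter 1: u=0.690186  f(a)=+1.691e-01  f'(a)=-2.298e-01  a ← 64.037831 − (+1.691e-01/-2.298e-01) = 64.773513
iter 2: u=0.682347  f(a)=+2.958e-03  f'(a)=-2.218e-01  a ← 64.773513 − (+2.958e-03/-2.218e-01) = 64.786846
iter 3: u=0.682206  f(a)=+9.409e-07  f'(a)=-2.217e-01  a ← 64.786846 − (+9.409e-07/-2.217e-01) = 64.786850
iter 4: u=0.682206  f(a)=+1.137e-13  f'(a)=-2.217e-01  a ← 64.786850 − (+1.137e-13/-2.217e-01) = 64.786850
converged: |Δa| < 1e-12 after 4 iterations
sag = a·(cosh(S/(2a)) − 1) = 64.786850·(cosh(0.682206) − 1) = 15.669932
T_max/T_min = cosh(S/(2a)) = 1.241869

a=64.787 sag=15.670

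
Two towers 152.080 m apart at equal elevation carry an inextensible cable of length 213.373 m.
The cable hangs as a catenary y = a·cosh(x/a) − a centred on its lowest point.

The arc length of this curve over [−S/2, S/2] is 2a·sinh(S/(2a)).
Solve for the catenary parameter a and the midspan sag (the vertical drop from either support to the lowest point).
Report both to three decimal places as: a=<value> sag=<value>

seed: a₀ = √(S³/(24(L−S))) = √(152.080³/(24·61.293)) = 48.898675
iter 1: u=1.555052  f(a)=+7.852e+00  f'(a)=-3.168e+00  a ← 48.898675 − (+7.852e+00/-3.168e+00) = 51.377341
iter 2: u=1.480030  f(a)=+6.365e-01  f'(a)=-2.673e+00  a ← 51.377341 − (+6.365e-01/-2.673e+00) = 51.615449
iter 3: u=1.473202  f(a)=+4.999e-03  f'(a)=-2.632e+00  a ← 51.615449 − (+4.999e-03/-2.632e+00) = 51.617348
iter 4: u=1.473148  f(a)=+3.136e-07  f'(a)=-2.631e+00  a ← 51.617348 − (+3.136e-07/-2.631e+00) = 51.617349
iter 5: u=1.473148  f(a)=+0.000e+00  f'(a)=-2.631e+00  a ← 51.617349 − (+0.000e+00/-2.631e+00) = 51.617349
converged: |Δa| < 1e-12 after 5 iterations
sag = a·(cosh(S/(2a)) − 1) = 51.617349·(cosh(1.473148) − 1) = 66.899992
T_max/T_min = cosh(S/(2a)) = 2.296076

a=51.617 sag=66.900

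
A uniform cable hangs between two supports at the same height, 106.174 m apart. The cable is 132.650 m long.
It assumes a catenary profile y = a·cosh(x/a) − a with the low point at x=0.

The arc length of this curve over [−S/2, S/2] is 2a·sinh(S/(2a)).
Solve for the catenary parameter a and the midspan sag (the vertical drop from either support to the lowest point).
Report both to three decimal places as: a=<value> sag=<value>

a=44.939 sag=35.177

seed: a₀ = √(S³/(24(L−S))) = √(106.174³/(24·26.476)) = 43.400573
iter 1: u=1.223187  f(a)=+2.053e+00  f'(a)=-1.413e+00  a ← 43.400573 − (+2.053e+00/-1.413e+00) = 44.853652
iter 2: u=1.183560  f(a)=+1.076e-01  f'(a)=-1.268e+00  a ← 44.853652 − (+1.076e-01/-1.268e+00) = 44.938501
iter 3: u=1.181326  f(a)=+3.318e-04  f'(a)=-1.260e+00  a ← 44.938501 − (+3.318e-04/-1.260e+00) = 44.938765
iter 4: u=1.181319  f(a)=+3.177e-09  f'(a)=-1.260e+00  a ← 44.938765 − (+3.177e-09/-1.260e+00) = 44.938765
iter 5: u=1.181319  f(a)=+2.842e-14  f'(a)=-1.260e+00  a ← 44.938765 − (+2.842e-14/-1.260e+00) = 44.938765
converged: |Δa| < 1e-12 after 5 iterations
sag = a·(cosh(S/(2a)) − 1) = 44.938765·(cosh(1.181319) − 1) = 35.176766
T_max/T_min = cosh(S/(2a)) = 1.782771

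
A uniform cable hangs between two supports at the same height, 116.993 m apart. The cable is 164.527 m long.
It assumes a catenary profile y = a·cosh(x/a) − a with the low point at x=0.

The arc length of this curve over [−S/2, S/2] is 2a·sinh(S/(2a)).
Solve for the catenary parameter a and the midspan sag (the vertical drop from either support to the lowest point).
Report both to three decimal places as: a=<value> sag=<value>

a=39.564 sag=51.719

seed: a₀ = √(S³/(24(L−S))) = √(116.993³/(24·47.534)) = 37.465542
iter 1: u=1.561341  f(a)=+6.142e+00  f'(a)=-3.212e+00  a ← 37.465542 − (+6.142e+00/-3.212e+00) = 39.377442
iter 2: u=1.485533  f(a)=+5.014e-01  f'(a)=-2.707e+00  a ← 39.377442 − (+5.014e-01/-2.707e+00) = 39.562654
iter 3: u=1.478579  f(a)=+3.999e-03  f'(a)=-2.664e+00  a ← 39.562654 − (+3.999e-03/-2.664e+00) = 39.564155
iter 4: u=1.478523  f(a)=+2.589e-07  f'(a)=-2.664e+00  a ← 39.564155 − (+2.589e-07/-2.664e+00) = 39.564155
iter 5: u=1.478523  f(a)=+2.842e-14  f'(a)=-2.664e+00  a ← 39.564155 − (+2.842e-14/-2.664e+00) = 39.564155
converged: |Δa| < 1e-12 after 5 iterations
sag = a·(cosh(S/(2a)) − 1) = 39.564155·(cosh(1.478523) − 1) = 51.718953
T_max/T_min = cosh(S/(2a)) = 2.307217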